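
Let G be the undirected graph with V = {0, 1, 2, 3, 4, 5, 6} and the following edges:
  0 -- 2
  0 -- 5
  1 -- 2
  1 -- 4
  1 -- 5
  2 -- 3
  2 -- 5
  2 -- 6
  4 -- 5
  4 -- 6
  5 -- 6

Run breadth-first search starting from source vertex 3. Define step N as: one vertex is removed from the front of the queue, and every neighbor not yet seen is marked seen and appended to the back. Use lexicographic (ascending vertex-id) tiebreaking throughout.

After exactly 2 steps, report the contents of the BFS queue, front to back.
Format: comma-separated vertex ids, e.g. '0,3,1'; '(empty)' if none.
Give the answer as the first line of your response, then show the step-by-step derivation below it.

0,1,5,6

step 1: dequeue 3; queue=[2]; order=3
step 2: dequeue 2; queue=[0,1,5,6]; order=3,2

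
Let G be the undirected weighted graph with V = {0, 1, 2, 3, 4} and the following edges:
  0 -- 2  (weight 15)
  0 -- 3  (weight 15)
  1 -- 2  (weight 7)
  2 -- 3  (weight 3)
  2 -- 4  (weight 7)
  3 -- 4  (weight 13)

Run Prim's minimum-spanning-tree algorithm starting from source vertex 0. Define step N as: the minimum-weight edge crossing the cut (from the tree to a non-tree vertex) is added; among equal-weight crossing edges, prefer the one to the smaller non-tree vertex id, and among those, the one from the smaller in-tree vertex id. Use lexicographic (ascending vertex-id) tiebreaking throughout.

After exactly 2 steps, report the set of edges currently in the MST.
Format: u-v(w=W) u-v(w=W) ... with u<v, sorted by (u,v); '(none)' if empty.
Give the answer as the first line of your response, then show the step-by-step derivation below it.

0-2(w=15) 2-3(w=3)

step 1: add edge 0-2 (w=15); MST = {0-2(w=15)}
step 2: add edge 2-3 (w=3); MST = {0-2(w=15) 2-3(w=3)}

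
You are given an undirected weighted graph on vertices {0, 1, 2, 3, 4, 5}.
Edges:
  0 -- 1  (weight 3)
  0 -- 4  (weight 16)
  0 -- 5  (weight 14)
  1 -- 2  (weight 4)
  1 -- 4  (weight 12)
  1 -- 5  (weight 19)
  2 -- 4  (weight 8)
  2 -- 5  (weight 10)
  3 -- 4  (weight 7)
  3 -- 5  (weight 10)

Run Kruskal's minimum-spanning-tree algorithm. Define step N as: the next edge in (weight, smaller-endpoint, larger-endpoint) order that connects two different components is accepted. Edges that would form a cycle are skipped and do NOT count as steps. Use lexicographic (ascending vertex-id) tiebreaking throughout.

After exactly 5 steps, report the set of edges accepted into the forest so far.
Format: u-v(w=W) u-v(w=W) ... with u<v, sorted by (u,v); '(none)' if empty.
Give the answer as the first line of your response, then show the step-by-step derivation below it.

0-1(w=3) 1-2(w=4) 2-4(w=8) 2-5(w=10) 3-4(w=7)

step 1: add edge 0-1 (w=3); MST = {0-1(w=3)}
step 2: add edge 1-2 (w=4); MST = {0-1(w=3) 1-2(w=4)}
step 3: add edge 3-4 (w=7); MST = {0-1(w=3) 1-2(w=4) 3-4(w=7)}
step 4: add edge 2-4 (w=8); MST = {0-1(w=3) 1-2(w=4) 2-4(w=8) 3-4(w=7)}
step 5: add edge 2-5 (w=10); MST = {0-1(w=3) 1-2(w=4) 2-4(w=8) 2-5(w=10) 3-4(w=7)}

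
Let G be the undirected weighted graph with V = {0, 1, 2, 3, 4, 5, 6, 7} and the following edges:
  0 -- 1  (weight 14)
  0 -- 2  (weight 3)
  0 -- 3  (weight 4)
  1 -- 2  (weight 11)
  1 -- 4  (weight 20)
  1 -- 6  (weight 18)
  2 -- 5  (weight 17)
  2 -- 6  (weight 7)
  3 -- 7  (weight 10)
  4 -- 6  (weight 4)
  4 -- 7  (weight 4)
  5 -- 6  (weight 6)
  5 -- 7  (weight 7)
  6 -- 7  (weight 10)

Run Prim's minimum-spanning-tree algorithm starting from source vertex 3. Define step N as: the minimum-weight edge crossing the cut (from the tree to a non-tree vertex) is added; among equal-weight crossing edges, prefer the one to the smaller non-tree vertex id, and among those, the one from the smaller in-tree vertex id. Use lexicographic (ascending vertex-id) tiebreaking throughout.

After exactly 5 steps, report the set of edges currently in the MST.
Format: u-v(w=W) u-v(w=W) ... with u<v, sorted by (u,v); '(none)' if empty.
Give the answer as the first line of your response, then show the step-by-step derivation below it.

0-2(w=3) 0-3(w=4) 2-6(w=7) 4-6(w=4) 4-7(w=4)

step 1: add edge 0-3 (w=4); MST = {0-3(w=4)}
step 2: add edge 0-2 (w=3); MST = {0-2(w=3) 0-3(w=4)}
step 3: add edge 2-6 (w=7); MST = {0-2(w=3) 0-3(w=4) 2-6(w=7)}
step 4: add edge 4-6 (w=4); MST = {0-2(w=3) 0-3(w=4) 2-6(w=7) 4-6(w=4)}
step 5: add edge 4-7 (w=4); MST = {0-2(w=3) 0-3(w=4) 2-6(w=7) 4-6(w=4) 4-7(w=4)}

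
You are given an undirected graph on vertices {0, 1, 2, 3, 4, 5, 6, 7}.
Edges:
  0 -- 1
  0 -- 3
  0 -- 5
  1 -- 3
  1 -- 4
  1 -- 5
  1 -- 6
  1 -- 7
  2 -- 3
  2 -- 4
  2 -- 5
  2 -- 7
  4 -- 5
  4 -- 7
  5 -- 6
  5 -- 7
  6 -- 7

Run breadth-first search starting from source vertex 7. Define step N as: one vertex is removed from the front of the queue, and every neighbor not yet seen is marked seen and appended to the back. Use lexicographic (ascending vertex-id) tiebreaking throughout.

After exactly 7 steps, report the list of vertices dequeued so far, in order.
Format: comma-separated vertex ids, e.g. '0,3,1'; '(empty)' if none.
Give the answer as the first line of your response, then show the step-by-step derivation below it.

7,1,2,4,5,6,0

step 1: dequeue 7; queue=[1,2,4,5,6]; order=7
step 2: dequeue 1; queue=[2,4,5,6,0,3]; order=7,1
step 3: dequeue 2; queue=[4,5,6,0,3]; order=7,1,2
step 4: dequeue 4; queue=[5,6,0,3]; order=7,1,2,4
step 5: dequeue 5; queue=[6,0,3]; order=7,1,2,4,5
step 6: dequeue 6; queue=[0,3]; order=7,1,2,4,5,6
step 7: dequeue 0; queue=[3]; order=7,1,2,4,5,6,0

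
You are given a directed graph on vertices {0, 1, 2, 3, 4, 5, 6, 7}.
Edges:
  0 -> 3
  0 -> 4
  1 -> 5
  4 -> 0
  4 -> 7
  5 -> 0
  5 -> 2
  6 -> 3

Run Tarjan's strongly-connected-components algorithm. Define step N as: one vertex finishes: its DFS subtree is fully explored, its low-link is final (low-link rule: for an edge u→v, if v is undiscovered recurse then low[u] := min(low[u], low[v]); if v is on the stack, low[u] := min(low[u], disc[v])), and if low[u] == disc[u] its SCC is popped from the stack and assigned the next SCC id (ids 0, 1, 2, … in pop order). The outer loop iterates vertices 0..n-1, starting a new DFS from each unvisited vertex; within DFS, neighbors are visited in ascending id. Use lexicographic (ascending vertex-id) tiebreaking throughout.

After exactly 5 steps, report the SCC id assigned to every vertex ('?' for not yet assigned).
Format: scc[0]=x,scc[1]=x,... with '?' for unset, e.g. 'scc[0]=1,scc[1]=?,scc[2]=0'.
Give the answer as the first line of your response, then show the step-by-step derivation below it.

scc[0]=2,scc[1]=?,scc[2]=3,scc[3]=0,scc[4]=2,scc[5]=?,scc[6]=?,scc[7]=1

step 1: low=(low[0]=0,low[1]=?,low[2]=?,low[3]=1,low[4]=?,low[5]=?,low[6]=?,low[7]=?); scc=(scc[0]=?,scc[1]=?,scc[2]=?,scc[3]=0,scc[4]=?,scc[5]=?,scc[6]=?,scc[7]=?)
step 2: low=(low[0]=0,low[1]=?,low[2]=?,low[3]=1,low[4]=0,low[5]=?,low[6]=?,low[7]=3); scc=(scc[0]=?,scc[1]=?,scc[2]=?,scc[3]=0,scc[4]=?,scc[5]=?,scc[6]=?,scc[7]=1)
step 3: low=(low[0]=0,low[1]=?,low[2]=?,low[3]=1,low[4]=0,low[5]=?,low[6]=?,low[7]=3); scc=(scc[0]=?,scc[1]=?,scc[2]=?,scc[3]=0,scc[4]=?,scc[5]=?,scc[6]=?,scc[7]=1)
step 4: low=(low[0]=0,low[1]=?,low[2]=?,low[3]=1,low[4]=0,low[5]=?,low[6]=?,low[7]=3); scc=(scc[0]=2,scc[1]=?,scc[2]=?,scc[3]=0,scc[4]=2,scc[5]=?,scc[6]=?,scc[7]=1)
step 5: low=(low[0]=0,low[1]=4,low[2]=6,low[3]=1,low[4]=0,low[5]=5,low[6]=?,low[7]=3); scc=(scc[0]=2,scc[1]=?,scc[2]=3,scc[3]=0,scc[4]=2,scc[5]=?,scc[6]=?,scc[7]=1)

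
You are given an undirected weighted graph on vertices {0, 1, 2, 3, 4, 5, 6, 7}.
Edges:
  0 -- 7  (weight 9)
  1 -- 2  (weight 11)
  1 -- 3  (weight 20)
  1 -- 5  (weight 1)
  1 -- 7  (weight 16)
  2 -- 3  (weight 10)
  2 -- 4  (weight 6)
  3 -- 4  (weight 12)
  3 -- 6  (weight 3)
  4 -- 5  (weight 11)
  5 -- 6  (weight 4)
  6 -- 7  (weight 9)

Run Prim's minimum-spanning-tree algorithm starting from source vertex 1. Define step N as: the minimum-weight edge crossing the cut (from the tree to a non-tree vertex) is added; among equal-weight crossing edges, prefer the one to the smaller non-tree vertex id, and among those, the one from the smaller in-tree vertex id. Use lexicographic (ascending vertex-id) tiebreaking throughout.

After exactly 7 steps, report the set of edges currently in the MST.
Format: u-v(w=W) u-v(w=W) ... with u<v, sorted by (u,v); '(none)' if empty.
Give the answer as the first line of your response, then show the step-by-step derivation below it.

0-7(w=9) 1-5(w=1) 2-3(w=10) 2-4(w=6) 3-6(w=3) 5-6(w=4) 6-7(w=9)

step 1: add edge 1-5 (w=1); MST = {1-5(w=1)}
step 2: add edge 5-6 (w=4); MST = {1-5(w=1) 5-6(w=4)}
step 3: add edge 3-6 (w=3); MST = {1-5(w=1) 3-6(w=3) 5-6(w=4)}
step 4: add edge 6-7 (w=9); MST = {1-5(w=1) 3-6(w=3) 5-6(w=4) 6-7(w=9)}
step 5: add edge 0-7 (w=9); MST = {0-7(w=9) 1-5(w=1) 3-6(w=3) 5-6(w=4) 6-7(w=9)}
step 6: add edge 2-3 (w=10); MST = {0-7(w=9) 1-5(w=1) 2-3(w=10) 3-6(w=3) 5-6(w=4) 6-7(w=9)}
step 7: add edge 2-4 (w=6); MST = {0-7(w=9) 1-5(w=1) 2-3(w=10) 2-4(w=6) 3-6(w=3) 5-6(w=4) 6-7(w=9)}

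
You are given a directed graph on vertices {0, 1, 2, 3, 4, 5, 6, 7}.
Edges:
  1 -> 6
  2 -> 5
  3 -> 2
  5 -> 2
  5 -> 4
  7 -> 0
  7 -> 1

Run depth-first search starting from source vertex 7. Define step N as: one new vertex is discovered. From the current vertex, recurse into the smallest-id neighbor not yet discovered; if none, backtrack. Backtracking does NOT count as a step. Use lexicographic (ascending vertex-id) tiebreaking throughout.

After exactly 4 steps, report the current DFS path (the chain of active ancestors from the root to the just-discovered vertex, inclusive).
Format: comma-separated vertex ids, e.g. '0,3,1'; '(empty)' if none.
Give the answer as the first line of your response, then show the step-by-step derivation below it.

7,1,6

step 1: discover 7; path=7; order=7
step 2: discover 0; path=7>0; order=7,0
step 3: discover 1; path=7>1; order=7,0,1
step 4: discover 6; path=7>1>6; order=7,0,1,6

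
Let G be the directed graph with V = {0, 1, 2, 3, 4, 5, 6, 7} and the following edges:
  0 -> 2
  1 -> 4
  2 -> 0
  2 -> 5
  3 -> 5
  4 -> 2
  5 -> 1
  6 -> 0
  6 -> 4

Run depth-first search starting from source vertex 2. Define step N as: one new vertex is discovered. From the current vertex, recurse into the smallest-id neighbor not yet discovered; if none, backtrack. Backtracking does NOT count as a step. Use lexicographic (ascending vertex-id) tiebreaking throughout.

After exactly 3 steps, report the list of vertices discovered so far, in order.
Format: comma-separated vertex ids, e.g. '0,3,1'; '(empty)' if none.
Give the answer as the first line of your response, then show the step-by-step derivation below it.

2,0,5

step 1: discover 2; path=2; order=2
step 2: discover 0; path=2>0; order=2,0
step 3: discover 5; path=2>5; order=2,0,5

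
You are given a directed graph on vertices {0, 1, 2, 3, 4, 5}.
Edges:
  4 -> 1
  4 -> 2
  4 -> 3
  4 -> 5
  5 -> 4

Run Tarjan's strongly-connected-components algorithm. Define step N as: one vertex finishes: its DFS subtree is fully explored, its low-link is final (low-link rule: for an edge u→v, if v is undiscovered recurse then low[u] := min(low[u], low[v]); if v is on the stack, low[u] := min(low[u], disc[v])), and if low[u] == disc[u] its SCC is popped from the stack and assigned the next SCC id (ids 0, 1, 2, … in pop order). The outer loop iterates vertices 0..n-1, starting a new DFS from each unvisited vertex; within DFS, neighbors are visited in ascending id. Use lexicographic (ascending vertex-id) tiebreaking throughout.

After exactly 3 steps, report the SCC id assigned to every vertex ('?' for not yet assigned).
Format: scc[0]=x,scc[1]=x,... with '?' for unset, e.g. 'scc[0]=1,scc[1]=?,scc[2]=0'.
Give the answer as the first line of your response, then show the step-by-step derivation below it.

scc[0]=0,scc[1]=1,scc[2]=2,scc[3]=?,scc[4]=?,scc[5]=?

step 1: low=(low[0]=0,low[1]=?,low[2]=?,low[3]=?,low[4]=?,low[5]=?); scc=(scc[0]=0,scc[1]=?,scc[2]=?,scc[3]=?,scc[4]=?,scc[5]=?)
step 2: low=(low[0]=0,low[1]=1,low[2]=?,low[3]=?,low[4]=?,low[5]=?); scc=(scc[0]=0,scc[1]=1,scc[2]=?,scc[3]=?,scc[4]=?,scc[5]=?)
step 3: low=(low[0]=0,low[1]=1,low[2]=2,low[3]=?,low[4]=?,low[5]=?); scc=(scc[0]=0,scc[1]=1,scc[2]=2,scc[3]=?,scc[4]=?,scc[5]=?)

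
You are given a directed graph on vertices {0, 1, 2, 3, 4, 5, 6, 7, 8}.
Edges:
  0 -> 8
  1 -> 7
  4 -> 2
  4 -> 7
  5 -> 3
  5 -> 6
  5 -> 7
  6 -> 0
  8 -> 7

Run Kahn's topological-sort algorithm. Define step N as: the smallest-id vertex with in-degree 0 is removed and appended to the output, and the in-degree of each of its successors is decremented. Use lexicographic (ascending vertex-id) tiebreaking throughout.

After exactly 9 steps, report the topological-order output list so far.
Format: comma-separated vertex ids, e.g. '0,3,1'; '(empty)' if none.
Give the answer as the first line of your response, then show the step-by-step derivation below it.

1,4,2,5,3,6,0,8,7

step 1: output 1; order=[1]; indeg=(1,0,1,1,0,0,1,3,1)
step 2: output 4; order=[1,4]; indeg=(1,0,0,1,0,0,1,2,1)
step 3: output 2; order=[1,4,2]; indeg=(1,0,0,1,0,0,1,2,1)
step 4: output 5; order=[1,4,2,5]; indeg=(1,0,0,0,0,0,0,1,1)
step 5: output 3; order=[1,4,2,5,3]; indeg=(1,0,0,0,0,0,0,1,1)
step 6: output 6; order=[1,4,2,5,3,6]; indeg=(0,0,0,0,0,0,0,1,1)
step 7: output 0; order=[1,4,2,5,3,6,0]; indeg=(0,0,0,0,0,0,0,1,0)
step 8: output 8; order=[1,4,2,5,3,6,0,8]; indeg=(0,0,0,0,0,0,0,0,0)
step 9: output 7; order=[1,4,2,5,3,6,0,8,7]; indeg=(0,0,0,0,0,0,0,0,0)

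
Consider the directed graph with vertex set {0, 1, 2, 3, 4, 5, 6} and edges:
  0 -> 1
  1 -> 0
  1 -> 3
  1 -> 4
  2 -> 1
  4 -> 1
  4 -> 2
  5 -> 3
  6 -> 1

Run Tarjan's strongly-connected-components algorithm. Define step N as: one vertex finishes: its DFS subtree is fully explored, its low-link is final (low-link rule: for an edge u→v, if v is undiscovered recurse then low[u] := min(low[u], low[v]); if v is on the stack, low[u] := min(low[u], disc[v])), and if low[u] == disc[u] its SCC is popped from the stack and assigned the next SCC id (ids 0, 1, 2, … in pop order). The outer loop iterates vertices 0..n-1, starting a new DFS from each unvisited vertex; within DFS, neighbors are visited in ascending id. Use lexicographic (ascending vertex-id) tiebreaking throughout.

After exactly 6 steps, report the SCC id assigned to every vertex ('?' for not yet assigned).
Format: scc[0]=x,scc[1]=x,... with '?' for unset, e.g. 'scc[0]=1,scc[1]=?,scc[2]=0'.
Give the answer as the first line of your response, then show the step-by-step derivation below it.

scc[0]=1,scc[1]=1,scc[2]=1,scc[3]=0,scc[4]=1,scc[5]=2,scc[6]=?

step 1: low=(low[0]=0,low[1]=0,low[2]=?,low[3]=2,low[4]=?,low[5]=?,low[6]=?); scc=(scc[0]=?,scc[1]=?,scc[2]=?,scc[3]=0,scc[4]=?,scc[5]=?,scc[6]=?)
step 2: low=(low[0]=0,low[1]=0,low[2]=1,low[3]=2,low[4]=1,low[5]=?,low[6]=?); scc=(scc[0]=?,scc[1]=?,scc[2]=?,scc[3]=0,scc[4]=?,scc[5]=?,scc[6]=?)
step 3: low=(low[0]=0,low[1]=0,low[2]=1,low[3]=2,low[4]=1,low[5]=?,low[6]=?); scc=(scc[0]=?,scc[1]=?,scc[2]=?,scc[3]=0,scc[4]=?,scc[5]=?,scc[6]=?)
step 4: low=(low[0]=0,low[1]=0,low[2]=1,low[3]=2,low[4]=1,low[5]=?,low[6]=?); scc=(scc[0]=?,scc[1]=?,scc[2]=?,scc[3]=0,scc[4]=?,scc[5]=?,scc[6]=?)
step 5: low=(low[0]=0,low[1]=0,low[2]=1,low[3]=2,low[4]=1,low[5]=?,low[6]=?); scc=(scc[0]=1,scc[1]=1,scc[2]=1,scc[3]=0,scc[4]=1,scc[5]=?,scc[6]=?)
step 6: low=(low[0]=0,low[1]=0,low[2]=1,low[3]=2,low[4]=1,low[5]=5,low[6]=?); scc=(scc[0]=1,scc[1]=1,scc[2]=1,scc[3]=0,scc[4]=1,scc[5]=2,scc[6]=?)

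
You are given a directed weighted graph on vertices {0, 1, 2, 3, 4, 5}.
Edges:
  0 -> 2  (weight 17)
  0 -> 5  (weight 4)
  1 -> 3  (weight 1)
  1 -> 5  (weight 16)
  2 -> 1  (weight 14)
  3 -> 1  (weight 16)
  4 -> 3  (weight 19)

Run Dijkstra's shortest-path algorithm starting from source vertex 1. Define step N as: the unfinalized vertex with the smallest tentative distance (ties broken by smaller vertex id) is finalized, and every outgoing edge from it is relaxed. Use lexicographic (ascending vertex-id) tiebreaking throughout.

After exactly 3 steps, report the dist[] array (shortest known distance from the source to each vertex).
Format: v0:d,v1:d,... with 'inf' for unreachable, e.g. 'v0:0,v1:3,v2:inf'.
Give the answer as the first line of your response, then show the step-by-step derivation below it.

v0:inf,v1:0,v2:inf,v3:1,v4:inf,v5:16

step 1: dist = v0:inf,v1:0,v2:inf,v3:1,v4:inf,v5:16
step 2: dist = v0:inf,v1:0,v2:inf,v3:1,v4:inf,v5:16
step 3: dist = v0:inf,v1:0,v2:inf,v3:1,v4:inf,v5:16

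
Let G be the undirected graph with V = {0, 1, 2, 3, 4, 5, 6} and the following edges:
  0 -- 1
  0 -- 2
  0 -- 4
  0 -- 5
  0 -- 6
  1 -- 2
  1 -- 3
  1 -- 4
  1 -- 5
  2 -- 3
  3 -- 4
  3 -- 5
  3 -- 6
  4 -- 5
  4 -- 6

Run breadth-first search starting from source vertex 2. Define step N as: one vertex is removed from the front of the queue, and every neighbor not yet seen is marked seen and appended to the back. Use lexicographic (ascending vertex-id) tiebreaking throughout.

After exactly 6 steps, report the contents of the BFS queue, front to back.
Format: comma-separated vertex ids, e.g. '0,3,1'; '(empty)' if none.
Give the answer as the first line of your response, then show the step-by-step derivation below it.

6

step 1: dequeue 2; queue=[0,1,3]; order=2
step 2: dequeue 0; queue=[1,3,4,5,6]; order=2,0
step 3: dequeue 1; queue=[3,4,5,6]; order=2,0,1
step 4: dequeue 3; queue=[4,5,6]; order=2,0,1,3
step 5: dequeue 4; queue=[5,6]; order=2,0,1,3,4
step 6: dequeue 5; queue=[6]; order=2,0,1,3,4,5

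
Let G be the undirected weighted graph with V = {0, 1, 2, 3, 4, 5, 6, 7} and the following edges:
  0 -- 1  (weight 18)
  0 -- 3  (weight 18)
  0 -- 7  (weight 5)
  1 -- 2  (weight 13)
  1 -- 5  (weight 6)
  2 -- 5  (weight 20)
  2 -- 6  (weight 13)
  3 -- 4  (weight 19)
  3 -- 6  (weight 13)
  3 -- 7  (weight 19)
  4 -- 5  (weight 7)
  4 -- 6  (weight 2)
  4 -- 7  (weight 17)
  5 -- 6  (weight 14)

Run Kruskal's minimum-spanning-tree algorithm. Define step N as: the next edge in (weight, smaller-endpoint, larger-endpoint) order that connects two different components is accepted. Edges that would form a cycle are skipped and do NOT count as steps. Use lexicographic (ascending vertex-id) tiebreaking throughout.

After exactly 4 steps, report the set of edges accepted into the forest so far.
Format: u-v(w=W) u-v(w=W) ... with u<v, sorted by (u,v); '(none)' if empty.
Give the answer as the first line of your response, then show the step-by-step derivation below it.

0-7(w=5) 1-5(w=6) 4-5(w=7) 4-6(w=2)

step 1: add edge 4-6 (w=2); MST = {4-6(w=2)}
step 2: add edge 0-7 (w=5); MST = {0-7(w=5) 4-6(w=2)}
step 3: add edge 1-5 (w=6); MST = {0-7(w=5) 1-5(w=6) 4-6(w=2)}
step 4: add edge 4-5 (w=7); MST = {0-7(w=5) 1-5(w=6) 4-5(w=7) 4-6(w=2)}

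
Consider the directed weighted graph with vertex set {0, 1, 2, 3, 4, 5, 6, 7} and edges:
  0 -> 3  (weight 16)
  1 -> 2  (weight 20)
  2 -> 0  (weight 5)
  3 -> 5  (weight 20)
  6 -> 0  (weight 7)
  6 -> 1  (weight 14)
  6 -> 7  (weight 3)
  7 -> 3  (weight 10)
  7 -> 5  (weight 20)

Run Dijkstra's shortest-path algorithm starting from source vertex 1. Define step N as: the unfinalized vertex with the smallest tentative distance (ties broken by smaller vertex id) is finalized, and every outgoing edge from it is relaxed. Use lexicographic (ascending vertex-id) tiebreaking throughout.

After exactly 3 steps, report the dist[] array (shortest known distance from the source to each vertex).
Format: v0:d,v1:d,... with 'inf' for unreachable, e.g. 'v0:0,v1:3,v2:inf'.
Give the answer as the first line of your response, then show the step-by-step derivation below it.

v0:25,v1:0,v2:20,v3:41,v4:inf,v5:inf,v6:inf,v7:inf

step 1: dist = v0:inf,v1:0,v2:20,v3:inf,v4:inf,v5:inf,v6:inf,v7:inf
step 2: dist = v0:25,v1:0,v2:20,v3:inf,v4:inf,v5:inf,v6:inf,v7:inf
step 3: dist = v0:25,v1:0,v2:20,v3:41,v4:inf,v5:inf,v6:inf,v7:inf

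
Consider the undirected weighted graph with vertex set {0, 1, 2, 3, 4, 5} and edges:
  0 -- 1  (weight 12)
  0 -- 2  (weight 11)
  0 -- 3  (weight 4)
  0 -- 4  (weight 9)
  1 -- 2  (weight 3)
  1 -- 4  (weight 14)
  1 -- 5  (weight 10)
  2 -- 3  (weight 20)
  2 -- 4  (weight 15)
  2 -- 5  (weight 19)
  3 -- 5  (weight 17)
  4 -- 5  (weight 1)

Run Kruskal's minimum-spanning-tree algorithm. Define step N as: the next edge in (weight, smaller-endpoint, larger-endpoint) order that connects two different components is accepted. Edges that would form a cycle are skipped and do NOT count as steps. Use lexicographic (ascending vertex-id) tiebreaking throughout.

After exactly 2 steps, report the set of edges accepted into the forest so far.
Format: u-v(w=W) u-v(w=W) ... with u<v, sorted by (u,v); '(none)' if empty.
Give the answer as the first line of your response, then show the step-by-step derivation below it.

1-2(w=3) 4-5(w=1)

step 1: add edge 4-5 (w=1); MST = {4-5(w=1)}
step 2: add edge 1-2 (w=3); MST = {1-2(w=3) 4-5(w=1)}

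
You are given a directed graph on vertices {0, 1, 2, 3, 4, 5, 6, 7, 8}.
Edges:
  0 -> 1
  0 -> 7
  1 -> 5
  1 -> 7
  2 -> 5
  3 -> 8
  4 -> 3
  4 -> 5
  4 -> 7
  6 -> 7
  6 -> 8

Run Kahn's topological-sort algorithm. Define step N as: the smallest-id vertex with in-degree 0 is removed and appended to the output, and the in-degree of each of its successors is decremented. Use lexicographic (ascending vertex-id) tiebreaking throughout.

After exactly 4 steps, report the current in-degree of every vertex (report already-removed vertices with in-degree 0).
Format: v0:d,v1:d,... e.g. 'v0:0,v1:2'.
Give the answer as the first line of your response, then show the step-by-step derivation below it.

v0:0,v1:0,v2:0,v3:0,v4:0,v5:0,v6:0,v7:1,v8:2

step 1: output 0; order=[0]; indeg=(0,0,0,1,0,3,0,3,2)
step 2: output 1; order=[0,1]; indeg=(0,0,0,1,0,2,0,2,2)
step 3: output 2; order=[0,1,2]; indeg=(0,0,0,1,0,1,0,2,2)
step 4: output 4; order=[0,1,2,4]; indeg=(0,0,0,0,0,0,0,1,2)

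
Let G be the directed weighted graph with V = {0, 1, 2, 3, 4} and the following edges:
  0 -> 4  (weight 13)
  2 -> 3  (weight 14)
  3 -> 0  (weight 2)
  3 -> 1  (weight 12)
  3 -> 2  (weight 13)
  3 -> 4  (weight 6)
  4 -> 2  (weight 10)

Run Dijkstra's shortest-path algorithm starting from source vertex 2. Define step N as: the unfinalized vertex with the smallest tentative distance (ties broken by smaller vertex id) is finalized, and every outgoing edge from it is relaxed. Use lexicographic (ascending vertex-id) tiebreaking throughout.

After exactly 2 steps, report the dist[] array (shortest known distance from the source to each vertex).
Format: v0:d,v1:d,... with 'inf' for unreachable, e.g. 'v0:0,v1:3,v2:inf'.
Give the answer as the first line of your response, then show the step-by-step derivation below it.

v0:16,v1:26,v2:0,v3:14,v4:20

step 1: dist = v0:inf,v1:inf,v2:0,v3:14,v4:inf
step 2: dist = v0:16,v1:26,v2:0,v3:14,v4:20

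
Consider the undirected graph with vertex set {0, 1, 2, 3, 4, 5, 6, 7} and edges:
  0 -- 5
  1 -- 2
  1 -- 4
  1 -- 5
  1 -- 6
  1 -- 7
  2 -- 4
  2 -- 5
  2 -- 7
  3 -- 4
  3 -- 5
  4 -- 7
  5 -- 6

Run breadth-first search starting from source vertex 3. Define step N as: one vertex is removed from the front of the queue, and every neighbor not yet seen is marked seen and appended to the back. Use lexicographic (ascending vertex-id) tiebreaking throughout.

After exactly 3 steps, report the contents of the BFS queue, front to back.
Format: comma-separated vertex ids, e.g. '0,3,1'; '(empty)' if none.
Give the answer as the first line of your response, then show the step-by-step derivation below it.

1,2,7,0,6

step 1: dequeue 3; queue=[4,5]; order=3
step 2: dequeue 4; queue=[5,1,2,7]; order=3,4
step 3: dequeue 5; queue=[1,2,7,0,6]; order=3,4,5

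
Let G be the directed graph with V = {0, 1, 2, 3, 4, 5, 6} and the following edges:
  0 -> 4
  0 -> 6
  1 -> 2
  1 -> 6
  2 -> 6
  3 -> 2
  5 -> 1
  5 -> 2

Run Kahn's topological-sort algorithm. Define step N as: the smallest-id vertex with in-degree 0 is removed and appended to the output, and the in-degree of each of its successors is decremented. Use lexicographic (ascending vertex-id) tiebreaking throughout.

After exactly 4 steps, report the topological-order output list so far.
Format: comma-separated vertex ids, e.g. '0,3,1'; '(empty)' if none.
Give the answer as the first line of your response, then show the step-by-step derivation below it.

0,3,4,5

step 1: output 0; order=[0]; indeg=(0,1,3,0,0,0,2)
step 2: output 3; order=[0,3]; indeg=(0,1,2,0,0,0,2)
step 3: output 4; order=[0,3,4]; indeg=(0,1,2,0,0,0,2)
step 4: output 5; order=[0,3,4,5]; indeg=(0,0,1,0,0,0,2)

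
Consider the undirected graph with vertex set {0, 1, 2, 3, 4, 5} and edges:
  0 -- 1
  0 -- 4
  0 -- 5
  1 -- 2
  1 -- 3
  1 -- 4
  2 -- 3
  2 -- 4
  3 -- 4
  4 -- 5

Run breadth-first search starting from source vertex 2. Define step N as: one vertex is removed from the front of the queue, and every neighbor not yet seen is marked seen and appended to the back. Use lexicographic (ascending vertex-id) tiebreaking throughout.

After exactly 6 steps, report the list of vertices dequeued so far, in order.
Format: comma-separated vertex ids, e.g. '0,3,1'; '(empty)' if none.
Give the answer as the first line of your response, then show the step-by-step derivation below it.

2,1,3,4,0,5

step 1: dequeue 2; queue=[1,3,4]; order=2
step 2: dequeue 1; queue=[3,4,0]; order=2,1
step 3: dequeue 3; queue=[4,0]; order=2,1,3
step 4: dequeue 4; queue=[0,5]; order=2,1,3,4
step 5: dequeue 0; queue=[5]; order=2,1,3,4,0
step 6: dequeue 5; queue=[(empty)]; order=2,1,3,4,0,5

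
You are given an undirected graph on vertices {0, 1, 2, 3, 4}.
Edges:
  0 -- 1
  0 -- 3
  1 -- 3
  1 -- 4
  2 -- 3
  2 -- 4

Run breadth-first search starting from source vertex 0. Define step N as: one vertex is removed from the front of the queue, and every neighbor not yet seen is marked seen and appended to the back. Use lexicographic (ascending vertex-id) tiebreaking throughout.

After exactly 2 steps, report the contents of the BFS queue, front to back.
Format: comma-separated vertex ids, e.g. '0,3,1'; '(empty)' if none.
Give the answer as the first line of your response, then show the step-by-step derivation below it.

3,4

step 1: dequeue 0; queue=[1,3]; order=0
step 2: dequeue 1; queue=[3,4]; order=0,1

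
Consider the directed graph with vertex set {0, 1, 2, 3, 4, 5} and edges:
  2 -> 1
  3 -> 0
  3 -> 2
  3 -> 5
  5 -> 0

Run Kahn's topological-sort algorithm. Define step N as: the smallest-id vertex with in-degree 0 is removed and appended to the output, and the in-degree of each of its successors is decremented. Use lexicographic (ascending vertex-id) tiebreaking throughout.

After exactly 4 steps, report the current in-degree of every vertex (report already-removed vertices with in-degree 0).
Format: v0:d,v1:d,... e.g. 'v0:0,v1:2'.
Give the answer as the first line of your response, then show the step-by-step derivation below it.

v0:1,v1:0,v2:0,v3:0,v4:0,v5:0

step 1: output 3; order=[3]; indeg=(1,1,0,0,0,0)
step 2: output 2; order=[3,2]; indeg=(1,0,0,0,0,0)
step 3: output 1; order=[3,2,1]; indeg=(1,0,0,0,0,0)
step 4: output 4; order=[3,2,1,4]; indeg=(1,0,0,0,0,0)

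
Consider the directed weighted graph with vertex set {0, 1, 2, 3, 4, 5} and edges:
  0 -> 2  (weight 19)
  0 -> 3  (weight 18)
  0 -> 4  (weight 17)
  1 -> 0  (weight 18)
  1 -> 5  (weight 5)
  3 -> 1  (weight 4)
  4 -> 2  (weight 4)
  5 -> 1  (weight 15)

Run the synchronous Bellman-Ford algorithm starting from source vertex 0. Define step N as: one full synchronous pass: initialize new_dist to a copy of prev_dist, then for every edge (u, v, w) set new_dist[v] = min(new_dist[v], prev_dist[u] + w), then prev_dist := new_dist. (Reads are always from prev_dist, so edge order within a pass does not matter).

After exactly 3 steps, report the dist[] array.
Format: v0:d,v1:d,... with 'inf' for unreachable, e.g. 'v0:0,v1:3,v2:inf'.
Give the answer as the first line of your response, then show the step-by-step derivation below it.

v0:0,v1:22,v2:19,v3:18,v4:17,v5:27

step 1: dist = v0:0,v1:inf,v2:19,v3:18,v4:17,v5:inf
step 2: dist = v0:0,v1:22,v2:19,v3:18,v4:17,v5:inf
step 3: dist = v0:0,v1:22,v2:19,v3:18,v4:17,v5:27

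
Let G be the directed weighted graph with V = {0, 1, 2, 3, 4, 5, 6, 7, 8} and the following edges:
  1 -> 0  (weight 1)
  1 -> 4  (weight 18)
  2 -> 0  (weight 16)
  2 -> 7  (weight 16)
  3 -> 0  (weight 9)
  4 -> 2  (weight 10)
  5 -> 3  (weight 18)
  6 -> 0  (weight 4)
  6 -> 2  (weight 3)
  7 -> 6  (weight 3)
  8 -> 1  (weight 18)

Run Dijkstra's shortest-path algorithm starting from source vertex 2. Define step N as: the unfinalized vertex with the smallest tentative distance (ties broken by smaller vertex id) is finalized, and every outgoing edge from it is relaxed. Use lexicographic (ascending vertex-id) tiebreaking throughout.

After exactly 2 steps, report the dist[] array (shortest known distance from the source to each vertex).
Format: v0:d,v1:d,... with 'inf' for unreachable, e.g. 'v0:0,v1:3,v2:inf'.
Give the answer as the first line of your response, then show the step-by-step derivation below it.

v0:16,v1:inf,v2:0,v3:inf,v4:inf,v5:inf,v6:inf,v7:16,v8:inf

step 1: dist = v0:16,v1:inf,v2:0,v3:inf,v4:inf,v5:inf,v6:inf,v7:16,v8:inf
step 2: dist = v0:16,v1:inf,v2:0,v3:inf,v4:inf,v5:inf,v6:inf,v7:16,v8:inf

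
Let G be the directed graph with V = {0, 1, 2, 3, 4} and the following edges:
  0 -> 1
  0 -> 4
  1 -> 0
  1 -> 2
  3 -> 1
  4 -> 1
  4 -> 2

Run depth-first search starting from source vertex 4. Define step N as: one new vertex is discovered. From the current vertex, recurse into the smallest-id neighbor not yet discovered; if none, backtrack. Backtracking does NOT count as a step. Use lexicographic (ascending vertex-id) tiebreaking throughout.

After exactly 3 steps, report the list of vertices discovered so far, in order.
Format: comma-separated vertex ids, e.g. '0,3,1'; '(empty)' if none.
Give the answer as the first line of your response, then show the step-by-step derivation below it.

4,1,0

step 1: discover 4; path=4; order=4
step 2: discover 1; path=4>1; order=4,1
step 3: discover 0; path=4>1>0; order=4,1,0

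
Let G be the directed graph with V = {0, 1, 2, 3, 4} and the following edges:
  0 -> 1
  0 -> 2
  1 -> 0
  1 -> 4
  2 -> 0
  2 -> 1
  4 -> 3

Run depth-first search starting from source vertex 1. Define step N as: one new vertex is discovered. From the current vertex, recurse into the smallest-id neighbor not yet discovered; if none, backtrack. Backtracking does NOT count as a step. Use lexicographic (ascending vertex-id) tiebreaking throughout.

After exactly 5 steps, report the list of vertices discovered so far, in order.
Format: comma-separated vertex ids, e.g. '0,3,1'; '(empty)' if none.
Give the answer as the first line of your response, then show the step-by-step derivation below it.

1,0,2,4,3

step 1: discover 1; path=1; order=1
step 2: discover 0; path=1>0; order=1,0
step 3: discover 2; path=1>0>2; order=1,0,2
step 4: discover 4; path=1>4; order=1,0,2,4
step 5: discover 3; path=1>4>3; order=1,0,2,4,3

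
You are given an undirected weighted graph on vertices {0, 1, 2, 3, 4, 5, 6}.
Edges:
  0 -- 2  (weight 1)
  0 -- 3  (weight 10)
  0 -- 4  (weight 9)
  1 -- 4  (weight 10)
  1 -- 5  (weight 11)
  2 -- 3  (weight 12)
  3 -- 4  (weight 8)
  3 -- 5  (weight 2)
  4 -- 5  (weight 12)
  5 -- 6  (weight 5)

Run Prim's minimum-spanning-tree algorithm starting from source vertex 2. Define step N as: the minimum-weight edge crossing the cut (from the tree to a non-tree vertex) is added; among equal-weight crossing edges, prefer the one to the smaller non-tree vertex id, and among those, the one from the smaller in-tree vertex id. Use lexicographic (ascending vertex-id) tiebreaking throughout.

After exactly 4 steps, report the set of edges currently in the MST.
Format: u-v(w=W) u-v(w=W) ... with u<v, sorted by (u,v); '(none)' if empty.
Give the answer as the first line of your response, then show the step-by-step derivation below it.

0-2(w=1) 0-4(w=9) 3-4(w=8) 3-5(w=2)

step 1: add edge 0-2 (w=1); MST = {0-2(w=1)}
step 2: add edge 0-4 (w=9); MST = {0-2(w=1) 0-4(w=9)}
step 3: add edge 3-4 (w=8); MST = {0-2(w=1) 0-4(w=9) 3-4(w=8)}
step 4: add edge 3-5 (w=2); MST = {0-2(w=1) 0-4(w=9) 3-4(w=8) 3-5(w=2)}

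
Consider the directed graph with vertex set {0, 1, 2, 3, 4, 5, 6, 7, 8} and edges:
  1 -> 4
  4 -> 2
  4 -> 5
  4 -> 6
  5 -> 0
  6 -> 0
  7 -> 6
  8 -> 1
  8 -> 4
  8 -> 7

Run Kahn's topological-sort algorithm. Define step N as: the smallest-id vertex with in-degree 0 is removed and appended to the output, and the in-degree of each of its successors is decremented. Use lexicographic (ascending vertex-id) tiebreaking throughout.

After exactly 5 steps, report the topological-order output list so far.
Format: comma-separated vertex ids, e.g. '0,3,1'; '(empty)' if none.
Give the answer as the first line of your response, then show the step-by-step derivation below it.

3,8,1,4,2

step 1: output 3; order=[3]; indeg=(2,1,1,0,2,1,2,1,0)
step 2: output 8; order=[3,8]; indeg=(2,0,1,0,1,1,2,0,0)
step 3: output 1; order=[3,8,1]; indeg=(2,0,1,0,0,1,2,0,0)
step 4: output 4; order=[3,8,1,4]; indeg=(2,0,0,0,0,0,1,0,0)
step 5: output 2; order=[3,8,1,4,2]; indeg=(2,0,0,0,0,0,1,0,0)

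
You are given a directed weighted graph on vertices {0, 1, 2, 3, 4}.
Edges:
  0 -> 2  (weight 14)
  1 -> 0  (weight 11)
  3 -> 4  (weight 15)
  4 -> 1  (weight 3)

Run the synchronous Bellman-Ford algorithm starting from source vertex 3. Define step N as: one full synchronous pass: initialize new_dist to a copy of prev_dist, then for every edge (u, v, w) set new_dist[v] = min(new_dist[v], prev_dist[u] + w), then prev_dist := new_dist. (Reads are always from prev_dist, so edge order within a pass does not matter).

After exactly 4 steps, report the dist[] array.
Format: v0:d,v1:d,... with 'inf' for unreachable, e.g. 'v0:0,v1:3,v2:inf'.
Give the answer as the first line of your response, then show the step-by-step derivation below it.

v0:29,v1:18,v2:43,v3:0,v4:15

step 1: dist = v0:inf,v1:inf,v2:inf,v3:0,v4:15
step 2: dist = v0:inf,v1:18,v2:inf,v3:0,v4:15
step 3: dist = v0:29,v1:18,v2:inf,v3:0,v4:15
step 4: dist = v0:29,v1:18,v2:43,v3:0,v4:15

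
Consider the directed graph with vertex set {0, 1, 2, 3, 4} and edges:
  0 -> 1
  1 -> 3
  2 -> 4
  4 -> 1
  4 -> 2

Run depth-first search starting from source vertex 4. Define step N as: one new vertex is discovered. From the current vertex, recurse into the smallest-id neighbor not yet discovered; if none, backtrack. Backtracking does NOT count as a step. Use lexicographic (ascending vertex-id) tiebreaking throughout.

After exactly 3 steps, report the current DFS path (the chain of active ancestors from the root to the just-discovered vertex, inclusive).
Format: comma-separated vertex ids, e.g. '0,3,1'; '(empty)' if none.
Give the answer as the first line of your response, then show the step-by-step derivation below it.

4,1,3

step 1: discover 4; path=4; order=4
step 2: discover 1; path=4>1; order=4,1
step 3: discover 3; path=4>1>3; order=4,1,3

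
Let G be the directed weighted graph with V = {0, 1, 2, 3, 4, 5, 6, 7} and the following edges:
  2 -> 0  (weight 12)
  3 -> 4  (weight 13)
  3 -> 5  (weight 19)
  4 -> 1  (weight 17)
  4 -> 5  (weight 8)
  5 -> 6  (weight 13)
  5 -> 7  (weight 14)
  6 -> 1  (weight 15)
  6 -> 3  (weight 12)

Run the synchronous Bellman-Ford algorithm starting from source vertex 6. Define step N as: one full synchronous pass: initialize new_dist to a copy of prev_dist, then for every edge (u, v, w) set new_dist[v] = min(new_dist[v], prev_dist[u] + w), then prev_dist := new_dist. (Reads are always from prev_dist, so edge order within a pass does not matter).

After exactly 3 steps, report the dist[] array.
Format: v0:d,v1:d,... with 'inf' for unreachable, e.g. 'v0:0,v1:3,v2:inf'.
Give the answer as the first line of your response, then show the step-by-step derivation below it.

v0:inf,v1:15,v2:inf,v3:12,v4:25,v5:31,v6:0,v7:45

step 1: dist = v0:inf,v1:15,v2:inf,v3:12,v4:inf,v5:inf,v6:0,v7:inf
step 2: dist = v0:inf,v1:15,v2:inf,v3:12,v4:25,v5:31,v6:0,v7:inf
step 3: dist = v0:inf,v1:15,v2:inf,v3:12,v4:25,v5:31,v6:0,v7:45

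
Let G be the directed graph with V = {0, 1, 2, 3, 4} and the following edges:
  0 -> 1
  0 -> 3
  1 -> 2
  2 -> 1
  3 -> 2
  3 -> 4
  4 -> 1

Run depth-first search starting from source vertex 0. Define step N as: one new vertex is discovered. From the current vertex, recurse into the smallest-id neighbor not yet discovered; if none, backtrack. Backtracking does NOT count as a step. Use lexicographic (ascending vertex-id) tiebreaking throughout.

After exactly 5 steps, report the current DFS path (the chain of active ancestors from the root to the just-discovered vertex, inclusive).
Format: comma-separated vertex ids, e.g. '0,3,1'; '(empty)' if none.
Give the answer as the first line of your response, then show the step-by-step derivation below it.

0,3,4

step 1: discover 0; path=0; order=0
step 2: discover 1; path=0>1; order=0,1
step 3: discover 2; path=0>1>2; order=0,1,2
step 4: discover 3; path=0>3; order=0,1,2,3
step 5: discover 4; path=0>3>4; order=0,1,2,3,4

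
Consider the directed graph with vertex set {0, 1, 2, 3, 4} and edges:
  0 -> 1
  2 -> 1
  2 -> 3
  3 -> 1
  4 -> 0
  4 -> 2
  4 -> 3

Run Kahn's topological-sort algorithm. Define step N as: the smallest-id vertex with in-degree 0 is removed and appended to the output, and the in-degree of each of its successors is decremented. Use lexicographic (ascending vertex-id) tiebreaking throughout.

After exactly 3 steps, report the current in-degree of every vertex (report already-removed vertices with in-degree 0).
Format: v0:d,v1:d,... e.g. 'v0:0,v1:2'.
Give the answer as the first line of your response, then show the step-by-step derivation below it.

v0:0,v1:1,v2:0,v3:0,v4:0

step 1: output 4; order=[4]; indeg=(0,3,0,1,0)
step 2: output 0; order=[4,0]; indeg=(0,2,0,1,0)
step 3: output 2; order=[4,0,2]; indeg=(0,1,0,0,0)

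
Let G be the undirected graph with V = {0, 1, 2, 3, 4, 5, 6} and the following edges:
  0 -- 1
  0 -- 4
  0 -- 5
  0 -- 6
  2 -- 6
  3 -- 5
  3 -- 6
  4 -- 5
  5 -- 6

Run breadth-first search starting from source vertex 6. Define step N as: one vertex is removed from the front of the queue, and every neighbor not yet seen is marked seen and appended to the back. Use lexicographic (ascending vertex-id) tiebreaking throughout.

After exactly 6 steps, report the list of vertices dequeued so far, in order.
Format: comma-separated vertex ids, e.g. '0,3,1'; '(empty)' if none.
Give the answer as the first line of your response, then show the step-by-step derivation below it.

6,0,2,3,5,1

step 1: dequeue 6; queue=[0,2,3,5]; order=6
step 2: dequeue 0; queue=[2,3,5,1,4]; order=6,0
step 3: dequeue 2; queue=[3,5,1,4]; order=6,0,2
step 4: dequeue 3; queue=[5,1,4]; order=6,0,2,3
step 5: dequeue 5; queue=[1,4]; order=6,0,2,3,5
step 6: dequeue 1; queue=[4]; order=6,0,2,3,5,1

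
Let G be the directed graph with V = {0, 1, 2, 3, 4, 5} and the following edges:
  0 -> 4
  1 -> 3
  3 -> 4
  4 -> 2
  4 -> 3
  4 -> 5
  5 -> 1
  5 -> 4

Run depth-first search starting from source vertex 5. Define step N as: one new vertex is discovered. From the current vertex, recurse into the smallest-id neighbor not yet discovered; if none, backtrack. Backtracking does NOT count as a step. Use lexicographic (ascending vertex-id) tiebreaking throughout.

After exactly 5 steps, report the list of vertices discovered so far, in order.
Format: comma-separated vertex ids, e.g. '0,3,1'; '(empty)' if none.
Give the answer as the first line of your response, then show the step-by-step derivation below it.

5,1,3,4,2

step 1: discover 5; path=5; order=5
step 2: discover 1; path=5>1; order=5,1
step 3: discover 3; path=5>1>3; order=5,1,3
step 4: discover 4; path=5>1>3>4; order=5,1,3,4
step 5: discover 2; path=5>1>3>4>2; order=5,1,3,4,2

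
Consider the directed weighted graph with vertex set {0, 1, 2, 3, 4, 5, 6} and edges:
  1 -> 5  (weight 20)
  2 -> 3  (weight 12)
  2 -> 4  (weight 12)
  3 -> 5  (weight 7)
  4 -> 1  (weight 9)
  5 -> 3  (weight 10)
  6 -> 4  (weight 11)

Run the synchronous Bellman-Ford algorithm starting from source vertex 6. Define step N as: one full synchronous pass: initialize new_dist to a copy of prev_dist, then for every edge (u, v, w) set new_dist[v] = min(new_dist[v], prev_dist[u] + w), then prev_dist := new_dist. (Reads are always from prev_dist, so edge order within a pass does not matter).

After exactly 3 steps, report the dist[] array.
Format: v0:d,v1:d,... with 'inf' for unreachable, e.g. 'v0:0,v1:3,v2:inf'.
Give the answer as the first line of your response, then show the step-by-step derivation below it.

v0:inf,v1:20,v2:inf,v3:inf,v4:11,v5:40,v6:0

step 1: dist = v0:inf,v1:inf,v2:inf,v3:inf,v4:11,v5:inf,v6:0
step 2: dist = v0:inf,v1:20,v2:inf,v3:inf,v4:11,v5:inf,v6:0
step 3: dist = v0:inf,v1:20,v2:inf,v3:inf,v4:11,v5:40,v6:0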